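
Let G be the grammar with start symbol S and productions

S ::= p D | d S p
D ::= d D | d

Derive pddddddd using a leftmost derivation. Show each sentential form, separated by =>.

S => pD => pdD => pddD => pdddD => pddddD => pdddddD => pddddddD => pddddddd

S => pD   [S ::= p D]
pD => pdD   [D ::= d D]
pdD => pddD   [D ::= d D]
pddD => pdddD   [D ::= d D]
pdddD => pddddD   [D ::= d D]
pddddD => pdddddD   [D ::= d D]
pdddddD => pddddddD   [D ::= d D]
pddddddD => pddddddd   [D ::= d]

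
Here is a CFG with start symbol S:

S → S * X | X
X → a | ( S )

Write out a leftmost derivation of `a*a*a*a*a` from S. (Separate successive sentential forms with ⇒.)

S ⇒ S*X ⇒ S*X*X ⇒ S*X*X*X ⇒ S*X*X*X*X ⇒ X*X*X*X*X ⇒ a*X*X*X*X ⇒ a*a*X*X*X ⇒ a*a*a*X*X ⇒ a*a*a*a*X ⇒ a*a*a*a*a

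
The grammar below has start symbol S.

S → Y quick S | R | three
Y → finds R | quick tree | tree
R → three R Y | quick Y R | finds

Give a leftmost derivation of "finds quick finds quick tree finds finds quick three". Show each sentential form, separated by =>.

S => Y quick S   [S → Y quick S]
Y quick S => finds R quick S   [Y → finds R]
finds R quick S => finds quick Y R quick S   [R → quick Y R]
finds quick Y R quick S => finds quick finds R R quick S   [Y → finds R]
finds quick finds R R quick S => finds quick finds quick Y R R quick S   [R → quick Y R]
finds quick finds quick Y R R quick S => finds quick finds quick tree R R quick S   [Y → tree]
finds quick finds quick tree R R quick S => finds quick finds quick tree finds R quick S   [R → finds]
finds quick finds quick tree finds R quick S => finds quick finds quick tree finds finds quick S   [R → finds]
finds quick finds quick tree finds finds quick S => finds quick finds quick tree finds finds quick three   [S → three]

S => Y quick S => finds R quick S => finds quick Y R quick S => finds quick finds R R quick S => finds quick finds quick Y R R quick S => finds quick finds quick tree R R quick S => finds quick finds quick tree finds R quick S => finds quick finds quick tree finds finds quick S => finds quick finds quick tree finds finds quick three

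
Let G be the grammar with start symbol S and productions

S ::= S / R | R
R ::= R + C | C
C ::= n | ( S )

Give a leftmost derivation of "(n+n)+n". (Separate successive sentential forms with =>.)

S => R   [S ::= R]
R => R+C   [R ::= R + C]
R+C => C+C   [R ::= C]
C+C => (S)+C   [C ::= ( S )]
(S)+C => (R)+C   [S ::= R]
(R)+C => (R+C)+C   [R ::= R + C]
(R+C)+C => (C+C)+C   [R ::= C]
(C+C)+C => (n+C)+C   [C ::= n]
(n+C)+C => (n+n)+C   [C ::= n]
(n+n)+C => (n+n)+n   [C ::= n]

S=>R=>R+C=>C+C=>(S)+C=>(R)+C=>(R+C)+C=>(C+C)+C=>(n+C)+C=>(n+n)+C=>(n+n)+n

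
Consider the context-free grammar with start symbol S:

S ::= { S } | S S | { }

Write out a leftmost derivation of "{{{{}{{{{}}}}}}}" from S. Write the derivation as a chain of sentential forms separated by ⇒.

S ⇒ {S} ⇒ {{S}} ⇒ {{{S}}} ⇒ {{{SS}}} ⇒ {{{{}S}}} ⇒ {{{{}{S}}}} ⇒ {{{{}{{S}}}}} ⇒ {{{{}{{{S}}}}}} ⇒ {{{{}{{{{}}}}}}}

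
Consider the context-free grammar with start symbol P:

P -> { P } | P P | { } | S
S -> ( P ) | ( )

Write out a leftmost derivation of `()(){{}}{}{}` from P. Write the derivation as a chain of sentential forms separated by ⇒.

P ⇒ PP ⇒ PPP ⇒ SPP ⇒ ()PP ⇒ ()PPP ⇒ ()PPPP ⇒ ()SPPP ⇒ ()()PPP ⇒ ()(){P}PP ⇒ ()(){{}}PP ⇒ ()(){{}}{}P ⇒ ()(){{}}{}{}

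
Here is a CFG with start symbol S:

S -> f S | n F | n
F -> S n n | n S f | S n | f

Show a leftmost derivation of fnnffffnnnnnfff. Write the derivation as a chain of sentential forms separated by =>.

S => fS => fnF => fnnSf => fnnfSf => fnnffSf => fnnfffSf => fnnffffSf => fnnffffnFf => fnnffffnnSff => fnnffffnnnFff => fnnffffnnnnSfff => fnnffffnnnnnfff

S => fS   [S -> f S]
fS => fnF   [S -> n F]
fnF => fnnSf   [F -> n S f]
fnnSf => fnnfSf   [S -> f S]
fnnfSf => fnnffSf   [S -> f S]
fnnffSf => fnnfffSf   [S -> f S]
fnnfffSf => fnnffffSf   [S -> f S]
fnnffffSf => fnnffffnFf   [S -> n F]
fnnffffnFf => fnnffffnnSff   [F -> n S f]
fnnffffnnSff => fnnffffnnnFff   [S -> n F]
fnnffffnnnFff => fnnffffnnnnSfff   [F -> n S f]
fnnffffnnnnSfff => fnnffffnnnnnfff   [S -> n]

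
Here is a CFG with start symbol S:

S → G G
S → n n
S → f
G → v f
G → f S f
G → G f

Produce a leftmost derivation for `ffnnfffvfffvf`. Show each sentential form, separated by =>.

S => GG   [S → G G]
GG => GfG   [G → G f]
GfG => fSffG   [G → f S f]
fSffG => fGGffG   [S → G G]
fGGffG => fGfGffG   [G → G f]
fGfGffG => fGffGffG   [G → G f]
fGffGffG => ffSfffGffG   [G → f S f]
ffSfffGffG => ffnnfffGffG   [S → n n]
ffnnfffGffG => ffnnfffvfffG   [G → v f]
ffnnfffvfffG => ffnnfffvfffvf   [G → v f]

S=>GG=>GfG=>fSffG=>fGGffG=>fGfGffG=>fGffGffG=>ffSfffGffG=>ffnnfffGffG=>ffnnfffvfffG=>ffnnfffvfffvf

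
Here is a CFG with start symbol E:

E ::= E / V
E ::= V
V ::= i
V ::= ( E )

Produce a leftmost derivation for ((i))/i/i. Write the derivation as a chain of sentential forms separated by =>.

E=>E/V=>E/V/V=>V/V/V=>(E)/V/V=>(V)/V/V=>((E))/V/V=>((V))/V/V=>((i))/V/V=>((i))/i/V=>((i))/i/i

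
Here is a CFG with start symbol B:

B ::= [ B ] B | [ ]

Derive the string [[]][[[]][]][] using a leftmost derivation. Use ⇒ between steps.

B ⇒ [B]B   [B ::= [ B ] B]
[B]B ⇒ [[]]B   [B ::= [ ]]
[[]]B ⇒ [[]][B]B   [B ::= [ B ] B]
[[]][B]B ⇒ [[]][[B]B]B   [B ::= [ B ] B]
[[]][[B]B]B ⇒ [[]][[[]]B]B   [B ::= [ ]]
[[]][[[]]B]B ⇒ [[]][[[]][]]B   [B ::= [ ]]
[[]][[[]][]]B ⇒ [[]][[[]][]][]   [B ::= [ ]]

B ⇒ [B]B ⇒ [[]]B ⇒ [[]][B]B ⇒ [[]][[B]B]B ⇒ [[]][[[]]B]B ⇒ [[]][[[]][]]B ⇒ [[]][[[]][]][]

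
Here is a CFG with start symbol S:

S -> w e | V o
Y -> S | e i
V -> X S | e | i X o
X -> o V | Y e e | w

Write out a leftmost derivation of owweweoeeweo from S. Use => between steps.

S => Vo => XSo => YeeSo => SeeSo => VoeeSo => XSoeeSo => oVSoeeSo => oXSSoeeSo => owSSoeeSo => owweSoeeSo => owweweoeeSo => owweweoeeweo

S => Vo   [S -> V o]
Vo => XSo   [V -> X S]
XSo => YeeSo   [X -> Y e e]
YeeSo => SeeSo   [Y -> S]
SeeSo => VoeeSo   [S -> V o]
VoeeSo => XSoeeSo   [V -> X S]
XSoeeSo => oVSoeeSo   [X -> o V]
oVSoeeSo => oXSSoeeSo   [V -> X S]
oXSSoeeSo => owSSoeeSo   [X -> w]
owSSoeeSo => owweSoeeSo   [S -> w e]
owweSoeeSo => owweweoeeSo   [S -> w e]
owweweoeeSo => owweweoeeweo   [S -> w e]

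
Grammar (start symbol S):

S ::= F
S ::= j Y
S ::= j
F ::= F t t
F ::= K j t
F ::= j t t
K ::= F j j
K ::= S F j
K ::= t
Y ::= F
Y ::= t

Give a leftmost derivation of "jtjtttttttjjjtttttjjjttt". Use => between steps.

S => jY => jF => jFtt => jKjttt => jFjjjttt => jFttjjjttt => jFttttjjjttt => jKjtttttjjjttt => jFjjjtttttjjjttt => jFttjjjtttttjjjttt => jFttttjjjtttttjjjttt => jFttttttjjjtttttjjjttt => jKjtttttttjjjtttttjjjttt => jtjtttttttjjjtttttjjjttt

S => jY   [S ::= j Y]
jY => jF   [Y ::= F]
jF => jFtt   [F ::= F t t]
jFtt => jKjttt   [F ::= K j t]
jKjttt => jFjjjttt   [K ::= F j j]
jFjjjttt => jFttjjjttt   [F ::= F t t]
jFttjjjttt => jFttttjjjttt   [F ::= F t t]
jFttttjjjttt => jKjtttttjjjttt   [F ::= K j t]
jKjtttttjjjttt => jFjjjtttttjjjttt   [K ::= F j j]
jFjjjtttttjjjttt => jFttjjjtttttjjjttt   [F ::= F t t]
jFttjjjtttttjjjttt => jFttttjjjtttttjjjttt   [F ::= F t t]
jFttttjjjtttttjjjttt => jFttttttjjjtttttjjjttt   [F ::= F t t]
jFttttttjjjtttttjjjttt => jKjtttttttjjjtttttjjjttt   [F ::= K j t]
jKjtttttttjjjtttttjjjttt => jtjtttttttjjjtttttjjjttt   [K ::= t]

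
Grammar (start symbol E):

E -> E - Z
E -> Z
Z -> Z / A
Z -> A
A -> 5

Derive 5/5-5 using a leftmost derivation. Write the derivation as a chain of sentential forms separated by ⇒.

E ⇒ E-Z ⇒ Z-Z ⇒ Z/A-Z ⇒ A/A-Z ⇒ 5/A-Z ⇒ 5/5-Z ⇒ 5/5-A ⇒ 5/5-5

E ⇒ E-Z   [E -> E - Z]
E-Z ⇒ Z-Z   [E -> Z]
Z-Z ⇒ Z/A-Z   [Z -> Z / A]
Z/A-Z ⇒ A/A-Z   [Z -> A]
A/A-Z ⇒ 5/A-Z   [A -> 5]
5/A-Z ⇒ 5/5-Z   [A -> 5]
5/5-Z ⇒ 5/5-A   [Z -> A]
5/5-A ⇒ 5/5-5   [A -> 5]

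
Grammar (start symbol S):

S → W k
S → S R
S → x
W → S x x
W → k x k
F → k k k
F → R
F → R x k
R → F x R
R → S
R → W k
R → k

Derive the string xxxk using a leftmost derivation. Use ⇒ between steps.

S⇒Wk⇒Sxxk⇒xxxk

S ⇒ Wk   [S → W k]
Wk ⇒ Sxxk   [W → S x x]
Sxxk ⇒ xxxk   [S → x]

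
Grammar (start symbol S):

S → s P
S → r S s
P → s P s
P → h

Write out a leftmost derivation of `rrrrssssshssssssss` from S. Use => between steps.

S => rSs   [S → r S s]
rSs => rrSss   [S → r S s]
rrSss => rrrSsss   [S → r S s]
rrrSsss => rrrrSssss   [S → r S s]
rrrrSssss => rrrrsPssss   [S → s P]
rrrrsPssss => rrrrssPsssss   [P → s P s]
rrrrssPsssss => rrrrsssPssssss   [P → s P s]
rrrrsssPssssss => rrrrssssPsssssss   [P → s P s]
rrrrssssPsssssss => rrrrsssssPssssssss   [P → s P s]
rrrrsssssPssssssss => rrrrssssshssssssss   [P → h]

S=>rSs=>rrSss=>rrrSsss=>rrrrSssss=>rrrrsPssss=>rrrrssPsssss=>rrrrsssPssssss=>rrrrssssPsssssss=>rrrrsssssPssssssss=>rrrrssssshssssssss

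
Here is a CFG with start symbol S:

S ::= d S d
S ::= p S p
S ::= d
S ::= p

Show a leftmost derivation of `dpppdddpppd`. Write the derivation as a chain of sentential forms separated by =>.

S => dSd   [S ::= d S d]
dSd => dpSpd   [S ::= p S p]
dpSpd => dppSppd   [S ::= p S p]
dppSppd => dpppSpppd   [S ::= p S p]
dpppSpppd => dpppdSdpppd   [S ::= d S d]
dpppdSdpppd => dpppdddpppd   [S ::= d]

S => dSd => dpSpd => dppSppd => dpppSpppd => dpppdSdpppd => dpppdddpppd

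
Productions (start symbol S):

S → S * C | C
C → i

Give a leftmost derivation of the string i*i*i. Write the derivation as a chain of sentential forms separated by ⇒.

S ⇒ S*C   [S → S * C]
S*C ⇒ S*C*C   [S → S * C]
S*C*C ⇒ C*C*C   [S → C]
C*C*C ⇒ i*C*C   [C → i]
i*C*C ⇒ i*i*C   [C → i]
i*i*C ⇒ i*i*i   [C → i]

S ⇒ S*C ⇒ S*C*C ⇒ C*C*C ⇒ i*C*C ⇒ i*i*C ⇒ i*i*i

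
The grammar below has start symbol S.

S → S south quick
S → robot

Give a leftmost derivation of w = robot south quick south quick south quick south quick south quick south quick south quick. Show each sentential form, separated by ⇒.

S ⇒ S south quick   [S → S south quick]
S south quick ⇒ S south quick south quick   [S → S south quick]
S south quick south quick ⇒ S south quick south quick south quick   [S → S south quick]
S south quick south quick south quick ⇒ S south quick south quick south quick south quick   [S → S south quick]
S south quick south quick south quick south quick ⇒ S south quick south quick south quick south quick south quick   [S → S south quick]
S south quick south quick south quick south quick south quick ⇒ S south quick south quick south quick south quick south quick south quick   [S → S south quick]
S south quick south quick south quick south quick south quick south quick ⇒ S south quick south quick south quick south quick south quick south quick south quick   [S → S south quick]
S south quick south quick south quick south quick south quick south quick south quick ⇒ robot south quick south quick south quick south quick south quick south quick south quick   [S → robot]

S ⇒ S south quick ⇒ S south quick south quick ⇒ S south quick south quick south quick ⇒ S south quick south quick south quick south quick ⇒ S south quick south quick south quick south quick south quick ⇒ S south quick south quick south quick south quick south quick south quick ⇒ S south quick south quick south quick south quick south quick south quick south quick ⇒ robot south quick south quick south quick south quick south quick south quick south quick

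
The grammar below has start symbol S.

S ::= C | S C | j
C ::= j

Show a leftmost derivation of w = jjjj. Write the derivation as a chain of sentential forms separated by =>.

S=>SC=>SCC=>SCCC=>CCCC=>jCCC=>jjCC=>jjjC=>jjjj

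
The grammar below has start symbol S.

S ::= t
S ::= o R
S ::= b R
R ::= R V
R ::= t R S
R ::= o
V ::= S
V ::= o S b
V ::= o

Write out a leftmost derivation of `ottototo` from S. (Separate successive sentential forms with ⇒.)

S ⇒ oR ⇒ oRV ⇒ otRSV ⇒ otRVSV ⇒ ottRSVSV ⇒ ottoSVSV ⇒ ottotVSV ⇒ ottotoSV ⇒ ottototV ⇒ ottototo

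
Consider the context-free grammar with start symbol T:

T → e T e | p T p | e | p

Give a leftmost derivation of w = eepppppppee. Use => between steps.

T=>eTe=>eeTee=>eepTpee=>eeppTppee=>eepppTpppee=>eepppppppee

T => eTe   [T → e T e]
eTe => eeTee   [T → e T e]
eeTee => eepTpee   [T → p T p]
eepTpee => eeppTppee   [T → p T p]
eeppTppee => eepppTpppee   [T → p T p]
eepppTpppee => eepppppppee   [T → p]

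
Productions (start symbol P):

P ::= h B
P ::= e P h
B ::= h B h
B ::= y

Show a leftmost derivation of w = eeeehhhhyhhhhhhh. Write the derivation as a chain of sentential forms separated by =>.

P => ePh   [P ::= e P h]
ePh => eePhh   [P ::= e P h]
eePhh => eeePhhh   [P ::= e P h]
eeePhhh => eeeePhhhh   [P ::= e P h]
eeeePhhhh => eeeehBhhhh   [P ::= h B]
eeeehBhhhh => eeeehhBhhhhh   [B ::= h B h]
eeeehhBhhhhh => eeeehhhBhhhhhh   [B ::= h B h]
eeeehhhBhhhhhh => eeeehhhhBhhhhhhh   [B ::= h B h]
eeeehhhhBhhhhhhh => eeeehhhhyhhhhhhh   [B ::= y]

P => ePh => eePhh => eeePhhh => eeeePhhhh => eeeehBhhhh => eeeehhBhhhhh => eeeehhhBhhhhhh => eeeehhhhBhhhhhhh => eeeehhhhyhhhhhhh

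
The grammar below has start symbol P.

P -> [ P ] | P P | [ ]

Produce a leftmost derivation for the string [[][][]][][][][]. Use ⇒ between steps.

P ⇒ PP   [P -> P P]
PP ⇒ PPP   [P -> P P]
PPP ⇒ PPPP   [P -> P P]
PPPP ⇒ PPPPP   [P -> P P]
PPPPP ⇒ [P]PPPP   [P -> [ P ]]
[P]PPPP ⇒ [PP]PPPP   [P -> P P]
[PP]PPPP ⇒ [PPP]PPPP   [P -> P P]
[PPP]PPPP ⇒ [[]PP]PPPP   [P -> [ ]]
[[]PP]PPPP ⇒ [[][]P]PPPP   [P -> [ ]]
[[][]P]PPPP ⇒ [[][][]]PPPP   [P -> [ ]]
[[][][]]PPPP ⇒ [[][][]][]PPP   [P -> [ ]]
[[][][]][]PPP ⇒ [[][][]][][]PP   [P -> [ ]]
[[][][]][][]PP ⇒ [[][][]][][][]P   [P -> [ ]]
[[][][]][][][]P ⇒ [[][][]][][][][]   [P -> [ ]]

P⇒PP⇒PPP⇒PPPP⇒PPPPP⇒[P]PPPP⇒[PP]PPPP⇒[PPP]PPPP⇒[[]PP]PPPP⇒[[][]P]PPPP⇒[[][][]]PPPP⇒[[][][]][]PPP⇒[[][][]][][]PP⇒[[][][]][][][]P⇒[[][][]][][][][]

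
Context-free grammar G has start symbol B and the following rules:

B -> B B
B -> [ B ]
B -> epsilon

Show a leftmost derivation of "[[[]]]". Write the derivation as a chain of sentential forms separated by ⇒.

B⇒[B]⇒[BB]⇒[BBB]⇒[[B]BB]⇒[[BB]BB]⇒[[[B]B]BB]⇒[[[]B]BB]⇒[[[]]BB]⇒[[[]]B]⇒[[[]]]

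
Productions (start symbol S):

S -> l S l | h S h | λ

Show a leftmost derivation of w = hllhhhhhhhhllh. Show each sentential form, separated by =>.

S => hSh => hlSlh => hllSllh => hllhShllh => hllhhShhllh => hllhhhShhhllh => hllhhhhShhhhllh => hllhhhhhhhhllh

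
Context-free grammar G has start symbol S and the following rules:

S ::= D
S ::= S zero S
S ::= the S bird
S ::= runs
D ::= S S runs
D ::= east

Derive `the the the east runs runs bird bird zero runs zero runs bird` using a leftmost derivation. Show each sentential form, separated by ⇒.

S ⇒ the S bird ⇒ the S zero S bird ⇒ the S zero S zero S bird ⇒ the the S bird zero S zero S bird ⇒ the the the S bird bird zero S zero S bird ⇒ the the the D bird bird zero S zero S bird ⇒ the the the S S runs bird bird zero S zero S bird ⇒ the the the D S runs bird bird zero S zero S bird ⇒ the the the east S runs bird bird zero S zero S bird ⇒ the the the east runs runs bird bird zero S zero S bird ⇒ the the the east runs runs bird bird zero runs zero S bird ⇒ the the the east runs runs bird bird zero runs zero runs bird

S ⇒ the S bird   [S ::= the S bird]
the S bird ⇒ the S zero S bird   [S ::= S zero S]
the S zero S bird ⇒ the S zero S zero S bird   [S ::= S zero S]
the S zero S zero S bird ⇒ the the S bird zero S zero S bird   [S ::= the S bird]
the the S bird zero S zero S bird ⇒ the the the S bird bird zero S zero S bird   [S ::= the S bird]
the the the S bird bird zero S zero S bird ⇒ the the the D bird bird zero S zero S bird   [S ::= D]
the the the D bird bird zero S zero S bird ⇒ the the the S S runs bird bird zero S zero S bird   [D ::= S S runs]
the the the S S runs bird bird zero S zero S bird ⇒ the the the D S runs bird bird zero S zero S bird   [S ::= D]
the the the D S runs bird bird zero S zero S bird ⇒ the the the east S runs bird bird zero S zero S bird   [D ::= east]
the the the east S runs bird bird zero S zero S bird ⇒ the the the east runs runs bird bird zero S zero S bird   [S ::= runs]
the the the east runs runs bird bird zero S zero S bird ⇒ the the the east runs runs bird bird zero runs zero S bird   [S ::= runs]
the the the east runs runs bird bird zero runs zero S bird ⇒ the the the east runs runs bird bird zero runs zero runs bird   [S ::= runs]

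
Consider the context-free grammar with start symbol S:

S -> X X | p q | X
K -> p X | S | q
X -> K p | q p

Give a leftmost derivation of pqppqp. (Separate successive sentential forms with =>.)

S => XX => KpX => pXpX => pKppX => pqppX => pqppqp

S => XX   [S -> X X]
XX => KpX   [X -> K p]
KpX => pXpX   [K -> p X]
pXpX => pKppX   [X -> K p]
pKppX => pqppX   [K -> q]
pqppX => pqppqp   [X -> q p]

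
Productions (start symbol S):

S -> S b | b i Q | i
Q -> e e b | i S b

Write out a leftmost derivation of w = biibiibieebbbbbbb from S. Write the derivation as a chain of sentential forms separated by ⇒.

S⇒Sb⇒biQb⇒biiSbb⇒biibiQbb⇒biibiiSbbb⇒biibiiSbbbb⇒biibiiSbbbbb⇒biibiiSbbbbbb⇒biibiibiQbbbbbb⇒biibiibieebbbbbbb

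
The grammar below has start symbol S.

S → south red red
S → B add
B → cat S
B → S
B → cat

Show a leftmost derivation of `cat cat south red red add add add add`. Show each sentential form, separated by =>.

S => B add => S add => B add add => S add add => B add add add => cat S add add add => cat B add add add add => cat cat S add add add add => cat cat south red red add add add add

S => B add   [S → B add]
B add => S add   [B → S]
S add => B add add   [S → B add]
B add add => S add add   [B → S]
S add add => B add add add   [S → B add]
B add add add => cat S add add add   [B → cat S]
cat S add add add => cat B add add add add   [S → B add]
cat B add add add add => cat cat S add add add add   [B → cat S]
cat cat S add add add add => cat cat south red red add add add add   [S → south red red]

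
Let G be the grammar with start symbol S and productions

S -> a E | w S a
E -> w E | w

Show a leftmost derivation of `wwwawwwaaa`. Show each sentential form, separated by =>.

S => wSa   [S -> w S a]
wSa => wwSaa   [S -> w S a]
wwSaa => wwwSaaa   [S -> w S a]
wwwSaaa => wwwaEaaa   [S -> a E]
wwwaEaaa => wwwawEaaa   [E -> w E]
wwwawEaaa => wwwawwEaaa   [E -> w E]
wwwawwEaaa => wwwawwwaaa   [E -> w]

S => wSa => wwSaa => wwwSaaa => wwwaEaaa => wwwawEaaa => wwwawwEaaa => wwwawwwaaa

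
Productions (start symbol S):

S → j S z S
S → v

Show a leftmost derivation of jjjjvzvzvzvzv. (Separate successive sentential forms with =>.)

S => jSzS => jjSzSzS => jjjSzSzSzS => jjjjSzSzSzSzS => jjjjvzSzSzSzS => jjjjvzvzSzSzS => jjjjvzvzvzSzS => jjjjvzvzvzvzS => jjjjvzvzvzvzv

S => jSzS   [S → j S z S]
jSzS => jjSzSzS   [S → j S z S]
jjSzSzS => jjjSzSzSzS   [S → j S z S]
jjjSzSzSzS => jjjjSzSzSzSzS   [S → j S z S]
jjjjSzSzSzSzS => jjjjvzSzSzSzS   [S → v]
jjjjvzSzSzSzS => jjjjvzvzSzSzS   [S → v]
jjjjvzvzSzSzS => jjjjvzvzvzSzS   [S → v]
jjjjvzvzvzSzS => jjjjvzvzvzvzS   [S → v]
jjjjvzvzvzvzS => jjjjvzvzvzvzv   [S → v]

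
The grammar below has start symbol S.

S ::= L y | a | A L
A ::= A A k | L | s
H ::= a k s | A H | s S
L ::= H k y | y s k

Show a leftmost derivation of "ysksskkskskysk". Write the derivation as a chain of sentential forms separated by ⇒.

S⇒AL⇒AAkL⇒AAkAkL⇒AAkAkAkL⇒LAkAkAkL⇒yskAkAkAkL⇒yskAAkkAkAkL⇒ysksAkkAkAkL⇒ysksskkAkAkL⇒ysksskkskAkL⇒ysksskkskskL⇒ysksskkskskysk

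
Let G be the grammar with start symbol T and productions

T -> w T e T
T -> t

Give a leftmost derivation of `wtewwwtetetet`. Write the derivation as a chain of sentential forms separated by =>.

T => wTeT   [T -> w T e T]
wTeT => wteT   [T -> t]
wteT => wtewTeT   [T -> w T e T]
wtewTeT => wtewwTeTeT   [T -> w T e T]
wtewwTeTeT => wtewwwTeTeTeT   [T -> w T e T]
wtewwwTeTeTeT => wtewwwteTeTeT   [T -> t]
wtewwwteTeTeT => wtewwwteteTeT   [T -> t]
wtewwwteteTeT => wtewwwteteteT   [T -> t]
wtewwwteteteT => wtewwwtetetet   [T -> t]

T=>wTeT=>wteT=>wtewTeT=>wtewwTeTeT=>wtewwwTeTeTeT=>wtewwwteTeTeT=>wtewwwteteTeT=>wtewwwteteteT=>wtewwwtetetet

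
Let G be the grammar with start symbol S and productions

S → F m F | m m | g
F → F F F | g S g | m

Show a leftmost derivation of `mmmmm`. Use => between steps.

S => FmF => FFFmF => mFFmF => mmFmF => mmmmF => mmmmm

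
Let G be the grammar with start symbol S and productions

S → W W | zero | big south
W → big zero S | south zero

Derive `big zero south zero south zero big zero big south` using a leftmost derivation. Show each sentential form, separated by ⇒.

S ⇒ W W ⇒ big zero S W ⇒ big zero W W W ⇒ big zero south zero W W ⇒ big zero south zero south zero W ⇒ big zero south zero south zero big zero S ⇒ big zero south zero south zero big zero big south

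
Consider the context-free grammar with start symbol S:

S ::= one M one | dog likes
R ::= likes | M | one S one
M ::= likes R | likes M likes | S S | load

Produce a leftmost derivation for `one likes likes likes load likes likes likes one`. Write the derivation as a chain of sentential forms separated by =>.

S => one M one => one likes M likes one => one likes likes M likes likes one => one likes likes likes M likes likes likes one => one likes likes likes load likes likes likes one

S => one M one   [S ::= one M one]
one M one => one likes M likes one   [M ::= likes M likes]
one likes M likes one => one likes likes M likes likes one   [M ::= likes M likes]
one likes likes M likes likes one => one likes likes likes M likes likes likes one   [M ::= likes M likes]
one likes likes likes M likes likes likes one => one likes likes likes load likes likes likes one   [M ::= load]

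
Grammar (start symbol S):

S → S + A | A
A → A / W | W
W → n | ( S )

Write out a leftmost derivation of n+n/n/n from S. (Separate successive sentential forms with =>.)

S=>S+A=>A+A=>W+A=>n+A=>n+A/W=>n+A/W/W=>n+W/W/W=>n+n/W/W=>n+n/n/W=>n+n/n/n

S => S+A   [S → S + A]
S+A => A+A   [S → A]
A+A => W+A   [A → W]
W+A => n+A   [W → n]
n+A => n+A/W   [A → A / W]
n+A/W => n+A/W/W   [A → A / W]
n+A/W/W => n+W/W/W   [A → W]
n+W/W/W => n+n/W/W   [W → n]
n+n/W/W => n+n/n/W   [W → n]
n+n/n/W => n+n/n/n   [W → n]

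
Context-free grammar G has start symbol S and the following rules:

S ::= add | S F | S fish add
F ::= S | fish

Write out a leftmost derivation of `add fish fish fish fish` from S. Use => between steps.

S => S F => S F F => S F F F => S F F F F => add F F F F => add fish F F F => add fish fish F F => add fish fish fish F => add fish fish fish fish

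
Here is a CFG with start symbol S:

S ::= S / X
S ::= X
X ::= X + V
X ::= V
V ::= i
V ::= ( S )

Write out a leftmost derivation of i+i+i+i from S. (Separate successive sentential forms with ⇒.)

S⇒X⇒X+V⇒X+V+V⇒X+V+V+V⇒V+V+V+V⇒i+V+V+V⇒i+i+V+V⇒i+i+i+V⇒i+i+i+i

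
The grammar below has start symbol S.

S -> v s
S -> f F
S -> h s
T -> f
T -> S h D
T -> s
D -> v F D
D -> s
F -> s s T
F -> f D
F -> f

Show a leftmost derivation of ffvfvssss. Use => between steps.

S => fF => ffD => ffvFD => ffvfD => ffvfvFD => ffvfvssTD => ffvfvsssD => ffvfvssss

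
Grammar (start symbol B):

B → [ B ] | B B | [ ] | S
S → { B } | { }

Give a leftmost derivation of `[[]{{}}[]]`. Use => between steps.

B=>[B]=>[BB]=>[[]B]=>[[]BB]=>[[]SB]=>[[]{B}B]=>[[]{S}B]=>[[]{{}}B]=>[[]{{}}[]]

B => [B]   [B → [ B ]]
[B] => [BB]   [B → B B]
[BB] => [[]B]   [B → [ ]]
[[]B] => [[]BB]   [B → B B]
[[]BB] => [[]SB]   [B → S]
[[]SB] => [[]{B}B]   [S → { B }]
[[]{B}B] => [[]{S}B]   [B → S]
[[]{S}B] => [[]{{}}B]   [S → { }]
[[]{{}}B] => [[]{{}}[]]   [B → [ ]]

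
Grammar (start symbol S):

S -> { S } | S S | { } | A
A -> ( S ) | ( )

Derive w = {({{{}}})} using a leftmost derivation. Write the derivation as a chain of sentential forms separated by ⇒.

S⇒{S}⇒{A}⇒{(S)}⇒{({S})}⇒{({{S}})}⇒{({{{}}})}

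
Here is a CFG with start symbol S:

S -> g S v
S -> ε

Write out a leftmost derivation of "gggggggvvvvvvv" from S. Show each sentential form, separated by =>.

S => gSv   [S -> g S v]
gSv => ggSvv   [S -> g S v]
ggSvv => gggSvvv   [S -> g S v]
gggSvvv => ggggSvvvv   [S -> g S v]
ggggSvvvv => gggggSvvvvv   [S -> g S v]
gggggSvvvvv => ggggggSvvvvvv   [S -> g S v]
ggggggSvvvvvv => gggggggSvvvvvvv   [S -> g S v]
gggggggSvvvvvvv => gggggggvvvvvvv   [S -> ε]

S => gSv => ggSvv => gggSvvv => ggggSvvvv => gggggSvvvvv => ggggggSvvvvvv => gggggggSvvvvvvv => gggggggvvvvvvv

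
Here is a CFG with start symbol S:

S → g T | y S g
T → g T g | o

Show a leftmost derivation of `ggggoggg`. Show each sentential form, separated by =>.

S => gT   [S → g T]
gT => ggTg   [T → g T g]
ggTg => gggTgg   [T → g T g]
gggTgg => ggggTggg   [T → g T g]
ggggTggg => ggggoggg   [T → o]

S => gT => ggTg => gggTgg => ggggTggg => ggggoggg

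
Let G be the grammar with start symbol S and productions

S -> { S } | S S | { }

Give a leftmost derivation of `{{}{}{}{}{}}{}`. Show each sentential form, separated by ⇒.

S ⇒ SS ⇒ {S}S ⇒ {SS}S ⇒ {{}S}S ⇒ {{}SS}S ⇒ {{}SSS}S ⇒ {{}SSSS}S ⇒ {{}{}SSS}S ⇒ {{}{}{}SS}S ⇒ {{}{}{}{}S}S ⇒ {{}{}{}{}{}}S ⇒ {{}{}{}{}{}}{}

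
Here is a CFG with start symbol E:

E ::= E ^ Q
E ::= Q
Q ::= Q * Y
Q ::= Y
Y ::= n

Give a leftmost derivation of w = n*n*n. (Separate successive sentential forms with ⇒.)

E ⇒ Q ⇒ Q*Y ⇒ Q*Y*Y ⇒ Y*Y*Y ⇒ n*Y*Y ⇒ n*n*Y ⇒ n*n*n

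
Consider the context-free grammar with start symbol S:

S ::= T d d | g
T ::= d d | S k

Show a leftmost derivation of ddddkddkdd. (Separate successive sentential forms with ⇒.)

S⇒Tdd⇒Skdd⇒Tddkdd⇒Skddkdd⇒Tddkddkdd⇒ddddkddkdd

S ⇒ Tdd   [S ::= T d d]
Tdd ⇒ Skdd   [T ::= S k]
Skdd ⇒ Tddkdd   [S ::= T d d]
Tddkdd ⇒ Skddkdd   [T ::= S k]
Skddkdd ⇒ Tddkddkdd   [S ::= T d d]
Tddkddkdd ⇒ ddddkddkdd   [T ::= d d]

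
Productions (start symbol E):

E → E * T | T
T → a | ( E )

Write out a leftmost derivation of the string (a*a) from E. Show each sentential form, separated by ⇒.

E ⇒ T   [E → T]
T ⇒ (E)   [T → ( E )]
(E) ⇒ (E*T)   [E → E * T]
(E*T) ⇒ (T*T)   [E → T]
(T*T) ⇒ (a*T)   [T → a]
(a*T) ⇒ (a*a)   [T → a]

E ⇒ T ⇒ (E) ⇒ (E*T) ⇒ (T*T) ⇒ (a*T) ⇒ (a*a)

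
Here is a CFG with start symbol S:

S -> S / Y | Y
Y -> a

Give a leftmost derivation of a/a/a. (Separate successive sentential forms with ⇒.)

S ⇒ S/Y   [S -> S / Y]
S/Y ⇒ S/Y/Y   [S -> S / Y]
S/Y/Y ⇒ Y/Y/Y   [S -> Y]
Y/Y/Y ⇒ a/Y/Y   [Y -> a]
a/Y/Y ⇒ a/a/Y   [Y -> a]
a/a/Y ⇒ a/a/a   [Y -> a]

S ⇒ S/Y ⇒ S/Y/Y ⇒ Y/Y/Y ⇒ a/Y/Y ⇒ a/a/Y ⇒ a/a/a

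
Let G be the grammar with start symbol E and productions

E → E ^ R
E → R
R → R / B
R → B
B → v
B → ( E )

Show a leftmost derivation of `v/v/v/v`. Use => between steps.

E => R   [E → R]
R => R/B   [R → R / B]
R/B => R/B/B   [R → R / B]
R/B/B => R/B/B/B   [R → R / B]
R/B/B/B => B/B/B/B   [R → B]
B/B/B/B => v/B/B/B   [B → v]
v/B/B/B => v/v/B/B   [B → v]
v/v/B/B => v/v/v/B   [B → v]
v/v/v/B => v/v/v/v   [B → v]

E => R => R/B => R/B/B => R/B/B/B => B/B/B/B => v/B/B/B => v/v/B/B => v/v/v/B => v/v/v/v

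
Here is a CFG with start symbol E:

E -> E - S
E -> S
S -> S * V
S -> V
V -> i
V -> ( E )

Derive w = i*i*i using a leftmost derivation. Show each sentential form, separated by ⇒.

E ⇒ S ⇒ S*V ⇒ S*V*V ⇒ V*V*V ⇒ i*V*V ⇒ i*i*V ⇒ i*i*i

E ⇒ S   [E -> S]
S ⇒ S*V   [S -> S * V]
S*V ⇒ S*V*V   [S -> S * V]
S*V*V ⇒ V*V*V   [S -> V]
V*V*V ⇒ i*V*V   [V -> i]
i*V*V ⇒ i*i*V   [V -> i]
i*i*V ⇒ i*i*i   [V -> i]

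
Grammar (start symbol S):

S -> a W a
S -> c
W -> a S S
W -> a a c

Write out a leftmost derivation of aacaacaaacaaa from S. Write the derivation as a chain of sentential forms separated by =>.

S => aWa => aaSSa => aacSa => aacaWaa => aacaaSSaa => aacaacSaa => aacaacaWaaa => aacaacaaacaaa

S => aWa   [S -> a W a]
aWa => aaSSa   [W -> a S S]
aaSSa => aacSa   [S -> c]
aacSa => aacaWaa   [S -> a W a]
aacaWaa => aacaaSSaa   [W -> a S S]
aacaaSSaa => aacaacSaa   [S -> c]
aacaacSaa => aacaacaWaaa   [S -> a W a]
aacaacaWaaa => aacaacaaacaaa   [W -> a a c]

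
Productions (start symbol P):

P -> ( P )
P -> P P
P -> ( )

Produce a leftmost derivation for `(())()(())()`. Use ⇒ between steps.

P ⇒ PP   [P -> P P]
PP ⇒ PPP   [P -> P P]
PPP ⇒ (P)PP   [P -> ( P )]
(P)PP ⇒ (())PP   [P -> ( )]
(())PP ⇒ (())PPP   [P -> P P]
(())PPP ⇒ (())()PP   [P -> ( )]
(())()PP ⇒ (())()(P)P   [P -> ( P )]
(())()(P)P ⇒ (())()(())P   [P -> ( )]
(())()(())P ⇒ (())()(())()   [P -> ( )]

P ⇒ PP ⇒ PPP ⇒ (P)PP ⇒ (())PP ⇒ (())PPP ⇒ (())()PP ⇒ (())()(P)P ⇒ (())()(())P ⇒ (())()(())()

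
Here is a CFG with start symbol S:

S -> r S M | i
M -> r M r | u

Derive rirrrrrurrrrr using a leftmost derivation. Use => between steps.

S => rSM   [S -> r S M]
rSM => riM   [S -> i]
riM => rirMr   [M -> r M r]
rirMr => rirrMrr   [M -> r M r]
rirrMrr => rirrrMrrr   [M -> r M r]
rirrrMrrr => rirrrrMrrrr   [M -> r M r]
rirrrrMrrrr => rirrrrrMrrrrr   [M -> r M r]
rirrrrrMrrrrr => rirrrrrurrrrr   [M -> u]

S => rSM => riM => rirMr => rirrMrr => rirrrMrrr => rirrrrMrrrr => rirrrrrMrrrrr => rirrrrrurrrrr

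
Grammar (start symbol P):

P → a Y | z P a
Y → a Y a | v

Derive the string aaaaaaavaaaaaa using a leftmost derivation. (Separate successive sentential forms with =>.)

P=>aY=>aaYa=>aaaYaa=>aaaaYaaa=>aaaaaYaaaa=>aaaaaaYaaaaa=>aaaaaaaYaaaaaa=>aaaaaaavaaaaaa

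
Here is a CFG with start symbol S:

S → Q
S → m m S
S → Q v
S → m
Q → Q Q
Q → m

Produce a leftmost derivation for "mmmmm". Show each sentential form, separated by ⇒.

S⇒Q⇒QQ⇒QQQ⇒QQQQ⇒QQQQQ⇒mQQQQ⇒mmQQQ⇒mmmQQ⇒mmmmQ⇒mmmmm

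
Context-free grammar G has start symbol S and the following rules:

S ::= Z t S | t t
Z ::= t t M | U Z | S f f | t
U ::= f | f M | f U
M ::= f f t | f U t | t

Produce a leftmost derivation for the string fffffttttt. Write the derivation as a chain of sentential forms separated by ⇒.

S ⇒ ZtS ⇒ UZtS ⇒ fUZtS ⇒ ffMZtS ⇒ fffUtZtS ⇒ ffffUtZtS ⇒ ffffftZtS ⇒ ffffftttS ⇒ fffffttttt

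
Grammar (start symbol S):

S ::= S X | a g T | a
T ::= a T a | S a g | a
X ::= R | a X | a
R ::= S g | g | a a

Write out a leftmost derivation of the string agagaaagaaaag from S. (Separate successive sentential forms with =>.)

S => agT => agSag => agSXag => agSXXag => agagTXXag => agagaTaXXag => agagaSagaXXag => agagaaagaXXag => agagaaagaaXag => agagaaagaaaag

S => agT   [S ::= a g T]
agT => agSag   [T ::= S a g]
agSag => agSXag   [S ::= S X]
agSXag => agSXXag   [S ::= S X]
agSXXag => agagTXXag   [S ::= a g T]
agagTXXag => agagaTaXXag   [T ::= a T a]
agagaTaXXag => agagaSagaXXag   [T ::= S a g]
agagaSagaXXag => agagaaagaXXag   [S ::= a]
agagaaagaXXag => agagaaagaaXag   [X ::= a]
agagaaagaaXag => agagaaagaaaag   [X ::= a]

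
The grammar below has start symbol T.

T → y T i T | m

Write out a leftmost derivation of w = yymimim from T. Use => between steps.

T=>yTiT=>yyTiTiT=>yymiTiT=>yymimiT=>yymimim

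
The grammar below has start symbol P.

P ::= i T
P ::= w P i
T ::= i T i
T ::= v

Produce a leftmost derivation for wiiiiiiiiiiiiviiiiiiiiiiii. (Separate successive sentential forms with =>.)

P => wPi => wiTi => wiiTii => wiiiTiii => wiiiiTiiii => wiiiiiTiiiii => wiiiiiiTiiiiii => wiiiiiiiTiiiiiii => wiiiiiiiiTiiiiiiii => wiiiiiiiiiTiiiiiiiii => wiiiiiiiiiiTiiiiiiiiii => wiiiiiiiiiiiTiiiiiiiiiii => wiiiiiiiiiiiiTiiiiiiiiiiii => wiiiiiiiiiiiiviiiiiiiiiiii

P => wPi   [P ::= w P i]
wPi => wiTi   [P ::= i T]
wiTi => wiiTii   [T ::= i T i]
wiiTii => wiiiTiii   [T ::= i T i]
wiiiTiii => wiiiiTiiii   [T ::= i T i]
wiiiiTiiii => wiiiiiTiiiii   [T ::= i T i]
wiiiiiTiiiii => wiiiiiiTiiiiii   [T ::= i T i]
wiiiiiiTiiiiii => wiiiiiiiTiiiiiii   [T ::= i T i]
wiiiiiiiTiiiiiii => wiiiiiiiiTiiiiiiii   [T ::= i T i]
wiiiiiiiiTiiiiiiii => wiiiiiiiiiTiiiiiiiii   [T ::= i T i]
wiiiiiiiiiTiiiiiiiii => wiiiiiiiiiiTiiiiiiiiii   [T ::= i T i]
wiiiiiiiiiiTiiiiiiiiii => wiiiiiiiiiiiTiiiiiiiiiii   [T ::= i T i]
wiiiiiiiiiiiTiiiiiiiiiii => wiiiiiiiiiiiiTiiiiiiiiiiii   [T ::= i T i]
wiiiiiiiiiiiiTiiiiiiiiiiii => wiiiiiiiiiiiiviiiiiiiiiiii   [T ::= v]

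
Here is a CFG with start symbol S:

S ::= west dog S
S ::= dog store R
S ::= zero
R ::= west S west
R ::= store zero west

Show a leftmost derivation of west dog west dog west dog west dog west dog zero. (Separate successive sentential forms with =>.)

S => west dog S => west dog west dog S => west dog west dog west dog S => west dog west dog west dog west dog S => west dog west dog west dog west dog west dog S => west dog west dog west dog west dog west dog zero

S => west dog S   [S ::= west dog S]
west dog S => west dog west dog S   [S ::= west dog S]
west dog west dog S => west dog west dog west dog S   [S ::= west dog S]
west dog west dog west dog S => west dog west dog west dog west dog S   [S ::= west dog S]
west dog west dog west dog west dog S => west dog west dog west dog west dog west dog S   [S ::= west dog S]
west dog west dog west dog west dog west dog S => west dog west dog west dog west dog west dog zero   [S ::= zero]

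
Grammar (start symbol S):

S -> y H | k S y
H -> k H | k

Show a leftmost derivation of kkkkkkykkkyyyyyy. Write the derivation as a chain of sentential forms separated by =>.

S => kSy   [S -> k S y]
kSy => kkSyy   [S -> k S y]
kkSyy => kkkSyyy   [S -> k S y]
kkkSyyy => kkkkSyyyy   [S -> k S y]
kkkkSyyyy => kkkkkSyyyyy   [S -> k S y]
kkkkkSyyyyy => kkkkkkSyyyyyy   [S -> k S y]
kkkkkkSyyyyyy => kkkkkkyHyyyyyy   [S -> y H]
kkkkkkyHyyyyyy => kkkkkkykHyyyyyy   [H -> k H]
kkkkkkykHyyyyyy => kkkkkkykkHyyyyyy   [H -> k H]
kkkkkkykkHyyyyyy => kkkkkkykkkyyyyyy   [H -> k]

S => kSy => kkSyy => kkkSyyy => kkkkSyyyy => kkkkkSyyyyy => kkkkkkSyyyyyy => kkkkkkyHyyyyyy => kkkkkkykHyyyyyy => kkkkkkykkHyyyyyy => kkkkkkykkkyyyyyy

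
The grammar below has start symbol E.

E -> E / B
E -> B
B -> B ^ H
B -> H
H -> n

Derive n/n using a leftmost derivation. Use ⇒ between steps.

E ⇒ E/B   [E -> E / B]
E/B ⇒ B/B   [E -> B]
B/B ⇒ H/B   [B -> H]
H/B ⇒ n/B   [H -> n]
n/B ⇒ n/H   [B -> H]
n/H ⇒ n/n   [H -> n]

E⇒E/B⇒B/B⇒H/B⇒n/B⇒n/H⇒n/n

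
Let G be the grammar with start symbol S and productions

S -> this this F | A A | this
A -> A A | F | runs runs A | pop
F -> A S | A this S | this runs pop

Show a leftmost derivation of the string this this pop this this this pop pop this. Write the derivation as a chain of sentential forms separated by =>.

S => this this F   [S -> this this F]
this this F => this this A S   [F -> A S]
this this A S => this this A A S   [A -> A A]
this this A A S => this this A A A S   [A -> A A]
this this A A A S => this this F A A S   [A -> F]
this this F A A S => this this A S A A S   [F -> A S]
this this A S A A S => this this F S A A S   [A -> F]
this this F S A A S => this this A this S S A A S   [F -> A this S]
this this A this S S A A S => this this pop this S S A A S   [A -> pop]
this this pop this S S A A S => this this pop this this S A A S   [S -> this]
this this pop this this S A A S => this this pop this this this A A S   [S -> this]
this this pop this this this A A S => this this pop this this this pop A S   [A -> pop]
this this pop this this this pop A S => this this pop this this this pop pop S   [A -> pop]
this this pop this this this pop pop S => this this pop this this this pop pop this   [S -> this]

S => this this F => this this A S => this this A A S => this this A A A S => this this F A A S => this this A S A A S => this this F S A A S => this this A this S S A A S => this this pop this S S A A S => this this pop this this S A A S => this this pop this this this A A S => this this pop this this this pop A S => this this pop this this this pop pop S => this this pop this this this pop pop this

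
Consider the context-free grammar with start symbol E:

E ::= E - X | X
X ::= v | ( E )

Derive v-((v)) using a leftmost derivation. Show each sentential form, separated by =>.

E=>E-X=>X-X=>v-X=>v-(E)=>v-(X)=>v-((E))=>v-((X))=>v-((v))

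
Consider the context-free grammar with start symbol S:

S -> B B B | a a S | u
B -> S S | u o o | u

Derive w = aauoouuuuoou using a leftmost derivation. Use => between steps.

S => BBB => SSBB => aaSSBB => aaBBBSBB => aauooBBSBB => aauoouBSBB => aauoouuSBB => aauoouuuBB => aauoouuuuooB => aauoouuuuoou

S => BBB   [S -> B B B]
BBB => SSBB   [B -> S S]
SSBB => aaSSBB   [S -> a a S]
aaSSBB => aaBBBSBB   [S -> B B B]
aaBBBSBB => aauooBBSBB   [B -> u o o]
aauooBBSBB => aauoouBSBB   [B -> u]
aauoouBSBB => aauoouuSBB   [B -> u]
aauoouuSBB => aauoouuuBB   [S -> u]
aauoouuuBB => aauoouuuuooB   [B -> u o o]
aauoouuuuooB => aauoouuuuoou   [B -> u]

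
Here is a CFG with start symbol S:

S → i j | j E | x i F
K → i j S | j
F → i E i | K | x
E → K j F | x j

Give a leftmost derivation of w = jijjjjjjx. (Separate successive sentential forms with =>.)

S => jE   [S → j E]
jE => jKjF   [E → K j F]
jKjF => jijSjF   [K → i j S]
jijSjF => jijjEjF   [S → j E]
jijjEjF => jijjKjFjF   [E → K j F]
jijjKjFjF => jijjjjFjF   [K → j]
jijjjjFjF => jijjjjKjF   [F → K]
jijjjjKjF => jijjjjjjF   [K → j]
jijjjjjjF => jijjjjjjx   [F → x]

S=>jE=>jKjF=>jijSjF=>jijjEjF=>jijjKjFjF=>jijjjjFjF=>jijjjjKjF=>jijjjjjjF=>jijjjjjjx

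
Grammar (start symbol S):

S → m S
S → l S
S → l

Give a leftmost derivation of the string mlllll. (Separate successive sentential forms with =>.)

S => mS   [S → m S]
mS => mlS   [S → l S]
mlS => mllS   [S → l S]
mllS => mlllS   [S → l S]
mlllS => mllllS   [S → l S]
mllllS => mlllll   [S → l]

S => mS => mlS => mllS => mlllS => mllllS => mlllll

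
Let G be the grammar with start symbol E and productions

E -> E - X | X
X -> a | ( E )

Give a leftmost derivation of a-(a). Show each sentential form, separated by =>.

E => E-X   [E -> E - X]
E-X => X-X   [E -> X]
X-X => a-X   [X -> a]
a-X => a-(E)   [X -> ( E )]
a-(E) => a-(X)   [E -> X]
a-(X) => a-(a)   [X -> a]

E => E-X => X-X => a-X => a-(E) => a-(X) => a-(a)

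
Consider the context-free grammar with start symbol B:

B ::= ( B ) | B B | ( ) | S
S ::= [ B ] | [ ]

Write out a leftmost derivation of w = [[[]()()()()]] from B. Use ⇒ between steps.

B ⇒ S ⇒ [B] ⇒ [S] ⇒ [[B]] ⇒ [[BB]] ⇒ [[BBB]] ⇒ [[SBB]] ⇒ [[[]BB]] ⇒ [[[]BBB]] ⇒ [[[]()BB]] ⇒ [[[]()BBB]] ⇒ [[[]()()BB]] ⇒ [[[]()()()B]] ⇒ [[[]()()()()]]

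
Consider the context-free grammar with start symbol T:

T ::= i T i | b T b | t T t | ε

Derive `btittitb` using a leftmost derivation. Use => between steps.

T => bTb => btTtb => btiTitb => btitTtitb => btittitb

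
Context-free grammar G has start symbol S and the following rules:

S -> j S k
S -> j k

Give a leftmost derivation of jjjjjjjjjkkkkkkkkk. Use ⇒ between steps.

S ⇒ jSk ⇒ jjSkk ⇒ jjjSkkk ⇒ jjjjSkkkk ⇒ jjjjjSkkkkk ⇒ jjjjjjSkkkkkk ⇒ jjjjjjjSkkkkkkk ⇒ jjjjjjjjSkkkkkkkk ⇒ jjjjjjjjjkkkkkkkkk

S ⇒ jSk   [S -> j S k]
jSk ⇒ jjSkk   [S -> j S k]
jjSkk ⇒ jjjSkkk   [S -> j S k]
jjjSkkk ⇒ jjjjSkkkk   [S -> j S k]
jjjjSkkkk ⇒ jjjjjSkkkkk   [S -> j S k]
jjjjjSkkkkk ⇒ jjjjjjSkkkkkk   [S -> j S k]
jjjjjjSkkkkkk ⇒ jjjjjjjSkkkkkkk   [S -> j S k]
jjjjjjjSkkkkkkk ⇒ jjjjjjjjSkkkkkkkk   [S -> j S k]
jjjjjjjjSkkkkkkkk ⇒ jjjjjjjjjkkkkkkkkk   [S -> j k]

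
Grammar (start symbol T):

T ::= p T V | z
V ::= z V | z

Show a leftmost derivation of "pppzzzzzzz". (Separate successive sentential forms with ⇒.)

T ⇒ pTV ⇒ ppTVV ⇒ pppTVVV ⇒ pppzVVV ⇒ pppzzVVV ⇒ pppzzzVV ⇒ pppzzzzV ⇒ pppzzzzzV ⇒ pppzzzzzzV ⇒ pppzzzzzzz

T ⇒ pTV   [T ::= p T V]
pTV ⇒ ppTVV   [T ::= p T V]
ppTVV ⇒ pppTVVV   [T ::= p T V]
pppTVVV ⇒ pppzVVV   [T ::= z]
pppzVVV ⇒ pppzzVVV   [V ::= z V]
pppzzVVV ⇒ pppzzzVV   [V ::= z]
pppzzzVV ⇒ pppzzzzV   [V ::= z]
pppzzzzV ⇒ pppzzzzzV   [V ::= z V]
pppzzzzzV ⇒ pppzzzzzzV   [V ::= z V]
pppzzzzzzV ⇒ pppzzzzzzz   [V ::= z]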